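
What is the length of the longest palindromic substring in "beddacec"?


Input: "beddacec"
Checking substrings for palindromes:
  [5:8] "cec" (len 3) => palindrome
  [2:4] "dd" (len 2) => palindrome
Longest palindromic substring: "cec" with length 3

3


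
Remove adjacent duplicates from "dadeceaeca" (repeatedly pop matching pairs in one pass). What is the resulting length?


Input: dadeceaeca
Stack-based adjacent duplicate removal:
  Read 'd': push. Stack: d
  Read 'a': push. Stack: da
  Read 'd': push. Stack: dad
  Read 'e': push. Stack: dade
  Read 'c': push. Stack: dadec
  Read 'e': push. Stack: dadece
  Read 'a': push. Stack: dadecea
  Read 'e': push. Stack: dadeceae
  Read 'c': push. Stack: dadeceaec
  Read 'a': push. Stack: dadeceaeca
Final stack: "dadeceaeca" (length 10)

10


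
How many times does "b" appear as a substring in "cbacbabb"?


Searching for "b" in "cbacbabb"
Scanning each position:
  Position 0: "c" => no
  Position 1: "b" => MATCH
  Position 2: "a" => no
  Position 3: "c" => no
  Position 4: "b" => MATCH
  Position 5: "a" => no
  Position 6: "b" => MATCH
  Position 7: "b" => MATCH
Total occurrences: 4

4


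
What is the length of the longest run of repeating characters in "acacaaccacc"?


Input: "acacaaccacc"
Scanning for longest run:
  Position 1 ('c'): new char, reset run to 1
  Position 2 ('a'): new char, reset run to 1
  Position 3 ('c'): new char, reset run to 1
  Position 4 ('a'): new char, reset run to 1
  Position 5 ('a'): continues run of 'a', length=2
  Position 6 ('c'): new char, reset run to 1
  Position 7 ('c'): continues run of 'c', length=2
  Position 8 ('a'): new char, reset run to 1
  Position 9 ('c'): new char, reset run to 1
  Position 10 ('c'): continues run of 'c', length=2
Longest run: 'a' with length 2

2


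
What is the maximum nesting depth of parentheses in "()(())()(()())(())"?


Input: "()(())()(()())(())"
Tracking depth:
  Position 0 '(': depth becomes 1
  Position 1 ')': depth becomes 0
  Position 2 '(': depth becomes 1
  Position 3 '(': depth becomes 2
  Position 4 ')': depth becomes 1
  Position 5 ')': depth becomes 0
  Position 6 '(': depth becomes 1
  Position 7 ')': depth becomes 0
  Position 8 '(': depth becomes 1
  Position 9 '(': depth becomes 2
  Position 10 ')': depth becomes 1
  Position 11 '(': depth becomes 2
  Position 12 ')': depth becomes 1
  Position 13 ')': depth becomes 0
  Position 14 '(': depth becomes 1
  Position 15 '(': depth becomes 2
  Position 16 ')': depth becomes 1
  Position 17 ')': depth becomes 0
Maximum depth reached: 2

2


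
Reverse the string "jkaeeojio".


Input: jkaeeojio
Reading characters right to left:
  Position 8: 'o'
  Position 7: 'i'
  Position 6: 'j'
  Position 5: 'o'
  Position 4: 'e'
  Position 3: 'e'
  Position 2: 'a'
  Position 1: 'k'
  Position 0: 'j'
Reversed: oijoeeakj

oijoeeakj


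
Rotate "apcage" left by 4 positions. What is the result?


Input: "apcage", rotate left by 4
First 4 characters: "apca"
Remaining characters: "ge"
Concatenate remaining + first: "ge" + "apca" = "geapca"

geapca


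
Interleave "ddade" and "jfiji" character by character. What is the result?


Interleaving "ddade" and "jfiji":
  Position 0: 'd' from first, 'j' from second => "dj"
  Position 1: 'd' from first, 'f' from second => "df"
  Position 2: 'a' from first, 'i' from second => "ai"
  Position 3: 'd' from first, 'j' from second => "dj"
  Position 4: 'e' from first, 'i' from second => "ei"
Result: djdfaidjei

djdfaidjei


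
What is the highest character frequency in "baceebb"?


Input: baceebb
Character counts:
  'a': 1
  'b': 3
  'c': 1
  'e': 2
Maximum frequency: 3

3


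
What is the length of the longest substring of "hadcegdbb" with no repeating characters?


Input: "hadcegdbb"
Sliding window (track last position of each char):
  Position 0 ('h'): window [0,0] length 1 -- new best
  Position 1 ('a'): window [0,1] length 2 -- new best
  Position 2 ('d'): window [0,2] length 3 -- new best
  Position 3 ('c'): window [0,3] length 4 -- new best
  Position 4 ('e'): window [0,4] length 5 -- new best
  Position 5 ('g'): window [0,5] length 6 -- new best
  Position 6 ('d'): repeat (last at 2), move window start to 3
  Position 6 ('d'): window [3,6] length 4
  Position 7 ('b'): window [3,7] length 5
  Position 8 ('b'): repeat (last at 7), move window start to 8
  Position 8 ('b'): window [8,8] length 1
Longest substring with no repeats: "hadceg" with length 6

6


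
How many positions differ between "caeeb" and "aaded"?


Comparing "caeeb" and "aaded" position by position:
  Position 0: 'c' vs 'a' => DIFFER
  Position 1: 'a' vs 'a' => same
  Position 2: 'e' vs 'd' => DIFFER
  Position 3: 'e' vs 'e' => same
  Position 4: 'b' vs 'd' => DIFFER
Positions that differ: 3

3


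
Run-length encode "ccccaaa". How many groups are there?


Input: ccccaaa
Scanning for consecutive runs:
  Group 1: 'c' x 4 (positions 0-3)
  Group 2: 'a' x 3 (positions 4-6)
Total groups: 2

2


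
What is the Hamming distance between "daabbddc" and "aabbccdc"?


Comparing "daabbddc" and "aabbccdc" position by position:
  Position 0: 'd' vs 'a' => differ
  Position 1: 'a' vs 'a' => same
  Position 2: 'a' vs 'b' => differ
  Position 3: 'b' vs 'b' => same
  Position 4: 'b' vs 'c' => differ
  Position 5: 'd' vs 'c' => differ
  Position 6: 'd' vs 'd' => same
  Position 7: 'c' vs 'c' => same
Total differences (Hamming distance): 4

4


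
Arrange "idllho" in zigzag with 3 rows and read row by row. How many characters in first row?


Zigzag "idllho" into 3 rows:
Placing characters:
  'i' => row 0
  'd' => row 1
  'l' => row 2
  'l' => row 1
  'h' => row 0
  'o' => row 1
Rows:
  Row 0: "ih"
  Row 1: "dlo"
  Row 2: "l"
First row length: 2

2


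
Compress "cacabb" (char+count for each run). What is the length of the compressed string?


Input: cacabb
Runs:
  'c' x 1 => "c1"
  'a' x 1 => "a1"
  'c' x 1 => "c1"
  'a' x 1 => "a1"
  'b' x 2 => "b2"
Compressed: "c1a1c1a1b2"
Compressed length: 10

10


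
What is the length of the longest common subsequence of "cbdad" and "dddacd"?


LCS of "cbdad" and "dddacd"
DP table:
           d    d    d    a    c    d
      0    0    0    0    0    0    0
  c   0    0    0    0    0    1    1
  b   0    0    0    0    0    1    1
  d   0    1    1    1    1    1    2
  a   0    1    1    1    2    2    2
  d   0    1    2    2    2    2    3
LCS length = dp[5][6] = 3

3


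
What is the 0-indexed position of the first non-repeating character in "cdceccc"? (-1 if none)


Input: cdceccc
Character frequencies:
  'c': 5
  'd': 1
  'e': 1
Scanning left to right for freq == 1:
  Position 0 ('c'): freq=5, skip
  Position 1 ('d'): unique! => answer = 1

1


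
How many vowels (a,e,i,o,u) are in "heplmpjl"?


Input: heplmpjl
Checking each character:
  'h' at position 0: consonant
  'e' at position 1: vowel (running total: 1)
  'p' at position 2: consonant
  'l' at position 3: consonant
  'm' at position 4: consonant
  'p' at position 5: consonant
  'j' at position 6: consonant
  'l' at position 7: consonant
Total vowels: 1

1


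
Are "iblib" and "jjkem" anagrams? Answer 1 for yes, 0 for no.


Strings: "iblib", "jjkem"
Sorted first:  bbiil
Sorted second: ejjkm
Differ at position 0: 'b' vs 'e' => not anagrams

0


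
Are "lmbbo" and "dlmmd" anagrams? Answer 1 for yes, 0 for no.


Strings: "lmbbo", "dlmmd"
Sorted first:  bblmo
Sorted second: ddlmm
Differ at position 0: 'b' vs 'd' => not anagrams

0


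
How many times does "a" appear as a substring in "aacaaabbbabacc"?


Searching for "a" in "aacaaabbbabacc"
Scanning each position:
  Position 0: "a" => MATCH
  Position 1: "a" => MATCH
  Position 2: "c" => no
  Position 3: "a" => MATCH
  Position 4: "a" => MATCH
  Position 5: "a" => MATCH
  Position 6: "b" => no
  Position 7: "b" => no
  Position 8: "b" => no
  Position 9: "a" => MATCH
  Position 10: "b" => no
  Position 11: "a" => MATCH
  Position 12: "c" => no
  Position 13: "c" => no
Total occurrences: 7

7


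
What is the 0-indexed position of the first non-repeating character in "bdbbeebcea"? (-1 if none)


Input: bdbbeebcea
Character frequencies:
  'a': 1
  'b': 4
  'c': 1
  'd': 1
  'e': 3
Scanning left to right for freq == 1:
  Position 0 ('b'): freq=4, skip
  Position 1 ('d'): unique! => answer = 1

1


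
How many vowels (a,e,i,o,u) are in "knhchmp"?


Input: knhchmp
Checking each character:
  'k' at position 0: consonant
  'n' at position 1: consonant
  'h' at position 2: consonant
  'c' at position 3: consonant
  'h' at position 4: consonant
  'm' at position 5: consonant
  'p' at position 6: consonant
Total vowels: 0

0


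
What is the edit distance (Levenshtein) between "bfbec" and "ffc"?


Computing edit distance: "bfbec" -> "ffc"
DP table:
           f    f    c
      0    1    2    3
  b   1    1    2    3
  f   2    1    1    2
  b   3    2    2    2
  e   4    3    3    3
  c   5    4    4    3
Edit distance = dp[5][3] = 3

3


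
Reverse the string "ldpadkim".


Input: ldpadkim
Reading characters right to left:
  Position 7: 'm'
  Position 6: 'i'
  Position 5: 'k'
  Position 4: 'd'
  Position 3: 'a'
  Position 2: 'p'
  Position 1: 'd'
  Position 0: 'l'
Reversed: mikdapdl

mikdapdl


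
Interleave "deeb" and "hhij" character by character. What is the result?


Interleaving "deeb" and "hhij":
  Position 0: 'd' from first, 'h' from second => "dh"
  Position 1: 'e' from first, 'h' from second => "eh"
  Position 2: 'e' from first, 'i' from second => "ei"
  Position 3: 'b' from first, 'j' from second => "bj"
Result: dheheibj

dheheibj


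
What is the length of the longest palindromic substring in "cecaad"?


Input: "cecaad"
Checking substrings for palindromes:
  [0:3] "cec" (len 3) => palindrome
  [3:5] "aa" (len 2) => palindrome
Longest palindromic substring: "cec" with length 3

3


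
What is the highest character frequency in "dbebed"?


Input: dbebed
Character counts:
  'b': 2
  'd': 2
  'e': 2
Maximum frequency: 2

2


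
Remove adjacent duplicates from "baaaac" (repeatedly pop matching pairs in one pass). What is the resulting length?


Input: baaaac
Stack-based adjacent duplicate removal:
  Read 'b': push. Stack: b
  Read 'a': push. Stack: ba
  Read 'a': matches stack top 'a' => pop. Stack: b
  Read 'a': push. Stack: ba
  Read 'a': matches stack top 'a' => pop. Stack: b
  Read 'c': push. Stack: bc
Final stack: "bc" (length 2)

2


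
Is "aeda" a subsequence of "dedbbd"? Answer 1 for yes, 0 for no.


Check if "aeda" is a subsequence of "dedbbd"
Greedy scan:
  Position 0 ('d'): no match needed
  Position 1 ('e'): no match needed
  Position 2 ('d'): no match needed
  Position 3 ('b'): no match needed
  Position 4 ('b'): no match needed
  Position 5 ('d'): no match needed
Only matched 0/4 characters => not a subsequence

0


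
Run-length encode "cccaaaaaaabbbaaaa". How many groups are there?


Input: cccaaaaaaabbbaaaa
Scanning for consecutive runs:
  Group 1: 'c' x 3 (positions 0-2)
  Group 2: 'a' x 7 (positions 3-9)
  Group 3: 'b' x 3 (positions 10-12)
  Group 4: 'a' x 4 (positions 13-16)
Total groups: 4

4


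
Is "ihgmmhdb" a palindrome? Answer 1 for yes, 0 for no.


Input: ihgmmhdb
Reversed: bdhmmghi
  Compare pos 0 ('i') with pos 7 ('b'): MISMATCH
  Compare pos 1 ('h') with pos 6 ('d'): MISMATCH
  Compare pos 2 ('g') with pos 5 ('h'): MISMATCH
  Compare pos 3 ('m') with pos 4 ('m'): match
Result: not a palindrome

0


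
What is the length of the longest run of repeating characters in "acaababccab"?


Input: "acaababccab"
Scanning for longest run:
  Position 1 ('c'): new char, reset run to 1
  Position 2 ('a'): new char, reset run to 1
  Position 3 ('a'): continues run of 'a', length=2
  Position 4 ('b'): new char, reset run to 1
  Position 5 ('a'): new char, reset run to 1
  Position 6 ('b'): new char, reset run to 1
  Position 7 ('c'): new char, reset run to 1
  Position 8 ('c'): continues run of 'c', length=2
  Position 9 ('a'): new char, reset run to 1
  Position 10 ('b'): new char, reset run to 1
Longest run: 'a' with length 2

2


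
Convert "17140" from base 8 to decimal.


Input: "17140" in base 8
Positional expansion:
  Digit '1' (value 1) x 8^4 = 4096
  Digit '7' (value 7) x 8^3 = 3584
  Digit '1' (value 1) x 8^2 = 64
  Digit '4' (value 4) x 8^1 = 32
  Digit '0' (value 0) x 8^0 = 0
Sum = 7776

7776


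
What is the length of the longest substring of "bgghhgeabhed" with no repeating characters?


Input: "bgghhgeabhed"
Sliding window (track last position of each char):
  Position 0 ('b'): window [0,0] length 1 -- new best
  Position 1 ('g'): window [0,1] length 2 -- new best
  Position 2 ('g'): repeat (last at 1), move window start to 2
  Position 2 ('g'): window [2,2] length 1
  Position 3 ('h'): window [2,3] length 2
  Position 4 ('h'): repeat (last at 3), move window start to 4
  Position 4 ('h'): window [4,4] length 1
  Position 5 ('g'): window [4,5] length 2
  Position 6 ('e'): window [4,6] length 3 -- new best
  Position 7 ('a'): window [4,7] length 4 -- new best
  Position 8 ('b'): window [4,8] length 5 -- new best
  Position 9 ('h'): repeat (last at 4), move window start to 5
  Position 9 ('h'): window [5,9] length 5
  Position 10 ('e'): repeat (last at 6), move window start to 7
  Position 10 ('e'): window [7,10] length 4
  Position 11 ('d'): window [7,11] length 5
Longest substring with no repeats: "hgeab" with length 5

5


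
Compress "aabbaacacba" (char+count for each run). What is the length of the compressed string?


Input: aabbaacacba
Runs:
  'a' x 2 => "a2"
  'b' x 2 => "b2"
  'a' x 2 => "a2"
  'c' x 1 => "c1"
  'a' x 1 => "a1"
  'c' x 1 => "c1"
  'b' x 1 => "b1"
  'a' x 1 => "a1"
Compressed: "a2b2a2c1a1c1b1a1"
Compressed length: 16

16


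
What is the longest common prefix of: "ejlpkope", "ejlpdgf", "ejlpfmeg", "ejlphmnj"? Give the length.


Words: ejlpkope, ejlpdgf, ejlpfmeg, ejlphmnj
  Position 0: all 'e' => match
  Position 1: all 'j' => match
  Position 2: all 'l' => match
  Position 3: all 'p' => match
  Position 4: ('k', 'd', 'f', 'h') => mismatch, stop
LCP = "ejlp" (length 4)

4


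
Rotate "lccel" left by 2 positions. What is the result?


Input: "lccel", rotate left by 2
First 2 characters: "lc"
Remaining characters: "cel"
Concatenate remaining + first: "cel" + "lc" = "cellc"

cellc


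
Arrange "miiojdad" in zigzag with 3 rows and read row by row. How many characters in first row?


Zigzag "miiojdad" into 3 rows:
Placing characters:
  'm' => row 0
  'i' => row 1
  'i' => row 2
  'o' => row 1
  'j' => row 0
  'd' => row 1
  'a' => row 2
  'd' => row 1
Rows:
  Row 0: "mj"
  Row 1: "iodd"
  Row 2: "ia"
First row length: 2

2


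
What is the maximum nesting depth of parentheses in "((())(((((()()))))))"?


Input: "((())(((((()()))))))"
Tracking depth:
  Position 0 '(': depth becomes 1
  Position 1 '(': depth becomes 2
  Position 2 '(': depth becomes 3
  Position 3 ')': depth becomes 2
  Position 4 ')': depth becomes 1
  Position 5 '(': depth becomes 2
  Position 6 '(': depth becomes 3
  Position 7 '(': depth becomes 4
  Position 8 '(': depth becomes 5
  Position 9 '(': depth becomes 6
  Position 10 '(': depth becomes 7
  Position 11 ')': depth becomes 6
  Position 12 '(': depth becomes 7
  Position 13 ')': depth becomes 6
  Position 14 ')': depth becomes 5
  Position 15 ')': depth becomes 4
  Position 16 ')': depth becomes 3
  Position 17 ')': depth becomes 2
  Position 18 ')': depth becomes 1
  Position 19 ')': depth becomes 0
Maximum depth reached: 7

7


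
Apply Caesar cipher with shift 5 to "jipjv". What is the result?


Caesar cipher: shift "jipjv" by 5
  'j' (pos 9) + 5 = pos 14 = 'o'
  'i' (pos 8) + 5 = pos 13 = 'n'
  'p' (pos 15) + 5 = pos 20 = 'u'
  'j' (pos 9) + 5 = pos 14 = 'o'
  'v' (pos 21) + 5 = pos 0 = 'a'
Result: onuoa

onuoa


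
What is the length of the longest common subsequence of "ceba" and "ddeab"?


LCS of "ceba" and "ddeab"
DP table:
           d    d    e    a    b
      0    0    0    0    0    0
  c   0    0    0    0    0    0
  e   0    0    0    1    1    1
  b   0    0    0    1    1    2
  a   0    0    0    1    2    2
LCS length = dp[4][5] = 2

2


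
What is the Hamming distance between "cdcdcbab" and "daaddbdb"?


Comparing "cdcdcbab" and "daaddbdb" position by position:
  Position 0: 'c' vs 'd' => differ
  Position 1: 'd' vs 'a' => differ
  Position 2: 'c' vs 'a' => differ
  Position 3: 'd' vs 'd' => same
  Position 4: 'c' vs 'd' => differ
  Position 5: 'b' vs 'b' => same
  Position 6: 'a' vs 'd' => differ
  Position 7: 'b' vs 'b' => same
Total differences (Hamming distance): 5

5


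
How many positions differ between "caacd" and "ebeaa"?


Comparing "caacd" and "ebeaa" position by position:
  Position 0: 'c' vs 'e' => DIFFER
  Position 1: 'a' vs 'b' => DIFFER
  Position 2: 'a' vs 'e' => DIFFER
  Position 3: 'c' vs 'a' => DIFFER
  Position 4: 'd' vs 'a' => DIFFER
Positions that differ: 5

5


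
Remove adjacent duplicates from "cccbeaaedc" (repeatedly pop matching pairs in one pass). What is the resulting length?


Input: cccbeaaedc
Stack-based adjacent duplicate removal:
  Read 'c': push. Stack: c
  Read 'c': matches stack top 'c' => pop. Stack: (empty)
  Read 'c': push. Stack: c
  Read 'b': push. Stack: cb
  Read 'e': push. Stack: cbe
  Read 'a': push. Stack: cbea
  Read 'a': matches stack top 'a' => pop. Stack: cbe
  Read 'e': matches stack top 'e' => pop. Stack: cb
  Read 'd': push. Stack: cbd
  Read 'c': push. Stack: cbdc
Final stack: "cbdc" (length 4)

4


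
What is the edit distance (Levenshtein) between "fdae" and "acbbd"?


Computing edit distance: "fdae" -> "acbbd"
DP table:
           a    c    b    b    d
      0    1    2    3    4    5
  f   1    1    2    3    4    5
  d   2    2    2    3    4    4
  a   3    2    3    3    4    5
  e   4    3    3    4    4    5
Edit distance = dp[4][5] = 5

5


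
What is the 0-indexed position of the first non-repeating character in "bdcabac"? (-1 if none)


Input: bdcabac
Character frequencies:
  'a': 2
  'b': 2
  'c': 2
  'd': 1
Scanning left to right for freq == 1:
  Position 0 ('b'): freq=2, skip
  Position 1 ('d'): unique! => answer = 1

1


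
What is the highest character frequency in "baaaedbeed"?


Input: baaaedbeed
Character counts:
  'a': 3
  'b': 2
  'd': 2
  'e': 3
Maximum frequency: 3

3


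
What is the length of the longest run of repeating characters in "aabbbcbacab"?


Input: "aabbbcbacab"
Scanning for longest run:
  Position 1 ('a'): continues run of 'a', length=2
  Position 2 ('b'): new char, reset run to 1
  Position 3 ('b'): continues run of 'b', length=2
  Position 4 ('b'): continues run of 'b', length=3
  Position 5 ('c'): new char, reset run to 1
  Position 6 ('b'): new char, reset run to 1
  Position 7 ('a'): new char, reset run to 1
  Position 8 ('c'): new char, reset run to 1
  Position 9 ('a'): new char, reset run to 1
  Position 10 ('b'): new char, reset run to 1
Longest run: 'b' with length 3

3


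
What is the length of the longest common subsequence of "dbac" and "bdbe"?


LCS of "dbac" and "bdbe"
DP table:
           b    d    b    e
      0    0    0    0    0
  d   0    0    1    1    1
  b   0    1    1    2    2
  a   0    1    1    2    2
  c   0    1    1    2    2
LCS length = dp[4][4] = 2

2


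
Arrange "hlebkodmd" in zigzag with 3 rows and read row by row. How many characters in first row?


Zigzag "hlebkodmd" into 3 rows:
Placing characters:
  'h' => row 0
  'l' => row 1
  'e' => row 2
  'b' => row 1
  'k' => row 0
  'o' => row 1
  'd' => row 2
  'm' => row 1
  'd' => row 0
Rows:
  Row 0: "hkd"
  Row 1: "lbom"
  Row 2: "ed"
First row length: 3

3


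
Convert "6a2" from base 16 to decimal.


Input: "6a2" in base 16
Positional expansion:
  Digit '6' (value 6) x 16^2 = 1536
  Digit 'a' (value 10) x 16^1 = 160
  Digit '2' (value 2) x 16^0 = 2
Sum = 1698

1698


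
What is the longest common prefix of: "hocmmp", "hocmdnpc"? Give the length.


Words: hocmmp, hocmdnpc
  Position 0: all 'h' => match
  Position 1: all 'o' => match
  Position 2: all 'c' => match
  Position 3: all 'm' => match
  Position 4: ('m', 'd') => mismatch, stop
LCP = "hocm" (length 4)

4


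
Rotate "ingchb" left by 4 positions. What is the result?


Input: "ingchb", rotate left by 4
First 4 characters: "ingc"
Remaining characters: "hb"
Concatenate remaining + first: "hb" + "ingc" = "hbingc"

hbingc


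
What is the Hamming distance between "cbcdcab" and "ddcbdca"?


Comparing "cbcdcab" and "ddcbdca" position by position:
  Position 0: 'c' vs 'd' => differ
  Position 1: 'b' vs 'd' => differ
  Position 2: 'c' vs 'c' => same
  Position 3: 'd' vs 'b' => differ
  Position 4: 'c' vs 'd' => differ
  Position 5: 'a' vs 'c' => differ
  Position 6: 'b' vs 'a' => differ
Total differences (Hamming distance): 6

6


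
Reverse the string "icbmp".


Input: icbmp
Reading characters right to left:
  Position 4: 'p'
  Position 3: 'm'
  Position 2: 'b'
  Position 1: 'c'
  Position 0: 'i'
Reversed: pmbci

pmbci


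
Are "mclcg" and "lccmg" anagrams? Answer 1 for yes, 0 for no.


Strings: "mclcg", "lccmg"
Sorted first:  ccglm
Sorted second: ccglm
Sorted forms match => anagrams

1


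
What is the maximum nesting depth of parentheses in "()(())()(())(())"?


Input: "()(())()(())(())"
Tracking depth:
  Position 0 '(': depth becomes 1
  Position 1 ')': depth becomes 0
  Position 2 '(': depth becomes 1
  Position 3 '(': depth becomes 2
  Position 4 ')': depth becomes 1
  Position 5 ')': depth becomes 0
  Position 6 '(': depth becomes 1
  Position 7 ')': depth becomes 0
  Position 8 '(': depth becomes 1
  Position 9 '(': depth becomes 2
  Position 10 ')': depth becomes 1
  Position 11 ')': depth becomes 0
  Position 12 '(': depth becomes 1
  Position 13 '(': depth becomes 2
  Position 14 ')': depth becomes 1
  Position 15 ')': depth becomes 0
Maximum depth reached: 2

2


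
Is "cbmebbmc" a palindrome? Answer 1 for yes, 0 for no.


Input: cbmebbmc
Reversed: cmbbembc
  Compare pos 0 ('c') with pos 7 ('c'): match
  Compare pos 1 ('b') with pos 6 ('m'): MISMATCH
  Compare pos 2 ('m') with pos 5 ('b'): MISMATCH
  Compare pos 3 ('e') with pos 4 ('b'): MISMATCH
Result: not a palindrome

0


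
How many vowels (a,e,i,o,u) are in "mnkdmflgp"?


Input: mnkdmflgp
Checking each character:
  'm' at position 0: consonant
  'n' at position 1: consonant
  'k' at position 2: consonant
  'd' at position 3: consonant
  'm' at position 4: consonant
  'f' at position 5: consonant
  'l' at position 6: consonant
  'g' at position 7: consonant
  'p' at position 8: consonant
Total vowels: 0

0


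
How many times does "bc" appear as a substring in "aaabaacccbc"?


Searching for "bc" in "aaabaacccbc"
Scanning each position:
  Position 0: "aa" => no
  Position 1: "aa" => no
  Position 2: "ab" => no
  Position 3: "ba" => no
  Position 4: "aa" => no
  Position 5: "ac" => no
  Position 6: "cc" => no
  Position 7: "cc" => no
  Position 8: "cb" => no
  Position 9: "bc" => MATCH
Total occurrences: 1

1


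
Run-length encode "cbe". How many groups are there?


Input: cbe
Scanning for consecutive runs:
  Group 1: 'c' x 1 (positions 0-0)
  Group 2: 'b' x 1 (positions 1-1)
  Group 3: 'e' x 1 (positions 2-2)
Total groups: 3

3


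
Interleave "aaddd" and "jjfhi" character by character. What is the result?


Interleaving "aaddd" and "jjfhi":
  Position 0: 'a' from first, 'j' from second => "aj"
  Position 1: 'a' from first, 'j' from second => "aj"
  Position 2: 'd' from first, 'f' from second => "df"
  Position 3: 'd' from first, 'h' from second => "dh"
  Position 4: 'd' from first, 'i' from second => "di"
Result: ajajdfdhdi

ajajdfdhdi


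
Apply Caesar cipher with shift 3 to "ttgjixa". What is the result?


Caesar cipher: shift "ttgjixa" by 3
  't' (pos 19) + 3 = pos 22 = 'w'
  't' (pos 19) + 3 = pos 22 = 'w'
  'g' (pos 6) + 3 = pos 9 = 'j'
  'j' (pos 9) + 3 = pos 12 = 'm'
  'i' (pos 8) + 3 = pos 11 = 'l'
  'x' (pos 23) + 3 = pos 0 = 'a'
  'a' (pos 0) + 3 = pos 3 = 'd'
Result: wwjmlad

wwjmlad


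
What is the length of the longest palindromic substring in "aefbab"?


Input: "aefbab"
Checking substrings for palindromes:
  [3:6] "bab" (len 3) => palindrome
Longest palindromic substring: "bab" with length 3

3


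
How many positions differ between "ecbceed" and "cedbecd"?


Comparing "ecbceed" and "cedbecd" position by position:
  Position 0: 'e' vs 'c' => DIFFER
  Position 1: 'c' vs 'e' => DIFFER
  Position 2: 'b' vs 'd' => DIFFER
  Position 3: 'c' vs 'b' => DIFFER
  Position 4: 'e' vs 'e' => same
  Position 5: 'e' vs 'c' => DIFFER
  Position 6: 'd' vs 'd' => same
Positions that differ: 5

5


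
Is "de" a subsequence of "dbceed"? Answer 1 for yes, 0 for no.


Check if "de" is a subsequence of "dbceed"
Greedy scan:
  Position 0 ('d'): matches sub[0] = 'd'
  Position 1 ('b'): no match needed
  Position 2 ('c'): no match needed
  Position 3 ('e'): matches sub[1] = 'e'
  Position 4 ('e'): no match needed
  Position 5 ('d'): no match needed
All 2 characters matched => is a subsequence

1


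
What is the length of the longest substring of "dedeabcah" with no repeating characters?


Input: "dedeabcah"
Sliding window (track last position of each char):
  Position 0 ('d'): window [0,0] length 1 -- new best
  Position 1 ('e'): window [0,1] length 2 -- new best
  Position 2 ('d'): repeat (last at 0), move window start to 1
  Position 2 ('d'): window [1,2] length 2
  Position 3 ('e'): repeat (last at 1), move window start to 2
  Position 3 ('e'): window [2,3] length 2
  Position 4 ('a'): window [2,4] length 3 -- new best
  Position 5 ('b'): window [2,5] length 4 -- new best
  Position 6 ('c'): window [2,6] length 5 -- new best
  Position 7 ('a'): repeat (last at 4), move window start to 5
  Position 7 ('a'): window [5,7] length 3
  Position 8 ('h'): window [5,8] length 4
Longest substring with no repeats: "deabc" with length 5

5


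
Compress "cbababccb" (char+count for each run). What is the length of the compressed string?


Input: cbababccb
Runs:
  'c' x 1 => "c1"
  'b' x 1 => "b1"
  'a' x 1 => "a1"
  'b' x 1 => "b1"
  'a' x 1 => "a1"
  'b' x 1 => "b1"
  'c' x 2 => "c2"
  'b' x 1 => "b1"
Compressed: "c1b1a1b1a1b1c2b1"
Compressed length: 16

16


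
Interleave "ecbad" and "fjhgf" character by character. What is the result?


Interleaving "ecbad" and "fjhgf":
  Position 0: 'e' from first, 'f' from second => "ef"
  Position 1: 'c' from first, 'j' from second => "cj"
  Position 2: 'b' from first, 'h' from second => "bh"
  Position 3: 'a' from first, 'g' from second => "ag"
  Position 4: 'd' from first, 'f' from second => "df"
Result: efcjbhagdf

efcjbhagdf


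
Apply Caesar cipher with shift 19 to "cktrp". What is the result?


Caesar cipher: shift "cktrp" by 19
  'c' (pos 2) + 19 = pos 21 = 'v'
  'k' (pos 10) + 19 = pos 3 = 'd'
  't' (pos 19) + 19 = pos 12 = 'm'
  'r' (pos 17) + 19 = pos 10 = 'k'
  'p' (pos 15) + 19 = pos 8 = 'i'
Result: vdmki

vdmki


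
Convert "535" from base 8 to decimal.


Input: "535" in base 8
Positional expansion:
  Digit '5' (value 5) x 8^2 = 320
  Digit '3' (value 3) x 8^1 = 24
  Digit '5' (value 5) x 8^0 = 5
Sum = 349

349


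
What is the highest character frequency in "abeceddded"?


Input: abeceddded
Character counts:
  'a': 1
  'b': 1
  'c': 1
  'd': 4
  'e': 3
Maximum frequency: 4

4


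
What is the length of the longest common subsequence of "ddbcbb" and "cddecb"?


LCS of "ddbcbb" and "cddecb"
DP table:
           c    d    d    e    c    b
      0    0    0    0    0    0    0
  d   0    0    1    1    1    1    1
  d   0    0    1    2    2    2    2
  b   0    0    1    2    2    2    3
  c   0    1    1    2    2    3    3
  b   0    1    1    2    2    3    4
  b   0    1    1    2    2    3    4
LCS length = dp[6][6] = 4

4


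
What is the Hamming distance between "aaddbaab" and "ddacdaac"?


Comparing "aaddbaab" and "ddacdaac" position by position:
  Position 0: 'a' vs 'd' => differ
  Position 1: 'a' vs 'd' => differ
  Position 2: 'd' vs 'a' => differ
  Position 3: 'd' vs 'c' => differ
  Position 4: 'b' vs 'd' => differ
  Position 5: 'a' vs 'a' => same
  Position 6: 'a' vs 'a' => same
  Position 7: 'b' vs 'c' => differ
Total differences (Hamming distance): 6

6


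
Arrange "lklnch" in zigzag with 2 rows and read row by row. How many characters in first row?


Zigzag "lklnch" into 2 rows:
Placing characters:
  'l' => row 0
  'k' => row 1
  'l' => row 0
  'n' => row 1
  'c' => row 0
  'h' => row 1
Rows:
  Row 0: "llc"
  Row 1: "knh"
First row length: 3

3


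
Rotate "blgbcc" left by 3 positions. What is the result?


Input: "blgbcc", rotate left by 3
First 3 characters: "blg"
Remaining characters: "bcc"
Concatenate remaining + first: "bcc" + "blg" = "bccblg"

bccblg


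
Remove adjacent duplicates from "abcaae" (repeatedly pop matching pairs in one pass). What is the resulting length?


Input: abcaae
Stack-based adjacent duplicate removal:
  Read 'a': push. Stack: a
  Read 'b': push. Stack: ab
  Read 'c': push. Stack: abc
  Read 'a': push. Stack: abca
  Read 'a': matches stack top 'a' => pop. Stack: abc
  Read 'e': push. Stack: abce
Final stack: "abce" (length 4)

4


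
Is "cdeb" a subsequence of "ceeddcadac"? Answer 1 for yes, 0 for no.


Check if "cdeb" is a subsequence of "ceeddcadac"
Greedy scan:
  Position 0 ('c'): matches sub[0] = 'c'
  Position 1 ('e'): no match needed
  Position 2 ('e'): no match needed
  Position 3 ('d'): matches sub[1] = 'd'
  Position 4 ('d'): no match needed
  Position 5 ('c'): no match needed
  Position 6 ('a'): no match needed
  Position 7 ('d'): no match needed
  Position 8 ('a'): no match needed
  Position 9 ('c'): no match needed
Only matched 2/4 characters => not a subsequence

0


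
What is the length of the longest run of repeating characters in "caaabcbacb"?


Input: "caaabcbacb"
Scanning for longest run:
  Position 1 ('a'): new char, reset run to 1
  Position 2 ('a'): continues run of 'a', length=2
  Position 3 ('a'): continues run of 'a', length=3
  Position 4 ('b'): new char, reset run to 1
  Position 5 ('c'): new char, reset run to 1
  Position 6 ('b'): new char, reset run to 1
  Position 7 ('a'): new char, reset run to 1
  Position 8 ('c'): new char, reset run to 1
  Position 9 ('b'): new char, reset run to 1
Longest run: 'a' with length 3

3


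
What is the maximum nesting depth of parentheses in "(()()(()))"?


Input: "(()()(()))"
Tracking depth:
  Position 0 '(': depth becomes 1
  Position 1 '(': depth becomes 2
  Position 2 ')': depth becomes 1
  Position 3 '(': depth becomes 2
  Position 4 ')': depth becomes 1
  Position 5 '(': depth becomes 2
  Position 6 '(': depth becomes 3
  Position 7 ')': depth becomes 2
  Position 8 ')': depth becomes 1
  Position 9 ')': depth becomes 0
Maximum depth reached: 3

3


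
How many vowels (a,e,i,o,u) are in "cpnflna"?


Input: cpnflna
Checking each character:
  'c' at position 0: consonant
  'p' at position 1: consonant
  'n' at position 2: consonant
  'f' at position 3: consonant
  'l' at position 4: consonant
  'n' at position 5: consonant
  'a' at position 6: vowel (running total: 1)
Total vowels: 1

1


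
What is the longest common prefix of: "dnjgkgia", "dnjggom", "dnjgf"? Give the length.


Words: dnjgkgia, dnjggom, dnjgf
  Position 0: all 'd' => match
  Position 1: all 'n' => match
  Position 2: all 'j' => match
  Position 3: all 'g' => match
  Position 4: ('k', 'g', 'f') => mismatch, stop
LCP = "dnjg" (length 4)

4


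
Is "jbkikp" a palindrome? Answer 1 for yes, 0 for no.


Input: jbkikp
Reversed: pkikbj
  Compare pos 0 ('j') with pos 5 ('p'): MISMATCH
  Compare pos 1 ('b') with pos 4 ('k'): MISMATCH
  Compare pos 2 ('k') with pos 3 ('i'): MISMATCH
Result: not a palindrome

0


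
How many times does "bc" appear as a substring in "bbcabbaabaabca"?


Searching for "bc" in "bbcabbaabaabca"
Scanning each position:
  Position 0: "bb" => no
  Position 1: "bc" => MATCH
  Position 2: "ca" => no
  Position 3: "ab" => no
  Position 4: "bb" => no
  Position 5: "ba" => no
  Position 6: "aa" => no
  Position 7: "ab" => no
  Position 8: "ba" => no
  Position 9: "aa" => no
  Position 10: "ab" => no
  Position 11: "bc" => MATCH
  Position 12: "ca" => no
Total occurrences: 2

2


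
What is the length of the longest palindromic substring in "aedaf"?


Input: "aedaf"
Checking substrings for palindromes:
  No multi-char palindromic substrings found
Longest palindromic substring: "a" with length 1

1


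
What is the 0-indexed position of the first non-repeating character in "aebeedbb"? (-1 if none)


Input: aebeedbb
Character frequencies:
  'a': 1
  'b': 3
  'd': 1
  'e': 3
Scanning left to right for freq == 1:
  Position 0 ('a'): unique! => answer = 0

0


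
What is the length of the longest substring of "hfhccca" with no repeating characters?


Input: "hfhccca"
Sliding window (track last position of each char):
  Position 0 ('h'): window [0,0] length 1 -- new best
  Position 1 ('f'): window [0,1] length 2 -- new best
  Position 2 ('h'): repeat (last at 0), move window start to 1
  Position 2 ('h'): window [1,2] length 2
  Position 3 ('c'): window [1,3] length 3 -- new best
  Position 4 ('c'): repeat (last at 3), move window start to 4
  Position 4 ('c'): window [4,4] length 1
  Position 5 ('c'): repeat (last at 4), move window start to 5
  Position 5 ('c'): window [5,5] length 1
  Position 6 ('a'): window [5,6] length 2
Longest substring with no repeats: "fhc" with length 3

3


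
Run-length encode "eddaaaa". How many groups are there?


Input: eddaaaa
Scanning for consecutive runs:
  Group 1: 'e' x 1 (positions 0-0)
  Group 2: 'd' x 2 (positions 1-2)
  Group 3: 'a' x 4 (positions 3-6)
Total groups: 3

3


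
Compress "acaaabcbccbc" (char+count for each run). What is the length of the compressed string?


Input: acaaabcbccbc
Runs:
  'a' x 1 => "a1"
  'c' x 1 => "c1"
  'a' x 3 => "a3"
  'b' x 1 => "b1"
  'c' x 1 => "c1"
  'b' x 1 => "b1"
  'c' x 2 => "c2"
  'b' x 1 => "b1"
  'c' x 1 => "c1"
Compressed: "a1c1a3b1c1b1c2b1c1"
Compressed length: 18

18


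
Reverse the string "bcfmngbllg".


Input: bcfmngbllg
Reading characters right to left:
  Position 9: 'g'
  Position 8: 'l'
  Position 7: 'l'
  Position 6: 'b'
  Position 5: 'g'
  Position 4: 'n'
  Position 3: 'm'
  Position 2: 'f'
  Position 1: 'c'
  Position 0: 'b'
Reversed: gllbgnmfcb

gllbgnmfcb


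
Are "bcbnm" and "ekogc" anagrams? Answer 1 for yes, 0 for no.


Strings: "bcbnm", "ekogc"
Sorted first:  bbcmn
Sorted second: cegko
Differ at position 0: 'b' vs 'c' => not anagrams

0


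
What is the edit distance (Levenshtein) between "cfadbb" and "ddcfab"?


Computing edit distance: "cfadbb" -> "ddcfab"
DP table:
           d    d    c    f    a    b
      0    1    2    3    4    5    6
  c   1    1    2    2    3    4    5
  f   2    2    2    3    2    3    4
  a   3    3    3    3    3    2    3
  d   4    3    3    4    4    3    3
  b   5    4    4    4    5    4    3
  b   6    5    5    5    5    5    4
Edit distance = dp[6][6] = 4

4


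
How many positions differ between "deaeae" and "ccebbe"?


Comparing "deaeae" and "ccebbe" position by position:
  Position 0: 'd' vs 'c' => DIFFER
  Position 1: 'e' vs 'c' => DIFFER
  Position 2: 'a' vs 'e' => DIFFER
  Position 3: 'e' vs 'b' => DIFFER
  Position 4: 'a' vs 'b' => DIFFER
  Position 5: 'e' vs 'e' => same
Positions that differ: 5

5


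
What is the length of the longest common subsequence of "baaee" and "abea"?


LCS of "baaee" and "abea"
DP table:
           a    b    e    a
      0    0    0    0    0
  b   0    0    1    1    1
  a   0    1    1    1    2
  a   0    1    1    1    2
  e   0    1    1    2    2
  e   0    1    1    2    2
LCS length = dp[5][4] = 2

2


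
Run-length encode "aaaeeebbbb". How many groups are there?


Input: aaaeeebbbb
Scanning for consecutive runs:
  Group 1: 'a' x 3 (positions 0-2)
  Group 2: 'e' x 3 (positions 3-5)
  Group 3: 'b' x 4 (positions 6-9)
Total groups: 3

3


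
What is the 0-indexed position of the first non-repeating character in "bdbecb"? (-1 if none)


Input: bdbecb
Character frequencies:
  'b': 3
  'c': 1
  'd': 1
  'e': 1
Scanning left to right for freq == 1:
  Position 0 ('b'): freq=3, skip
  Position 1 ('d'): unique! => answer = 1

1


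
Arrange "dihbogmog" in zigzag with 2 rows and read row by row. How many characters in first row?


Zigzag "dihbogmog" into 2 rows:
Placing characters:
  'd' => row 0
  'i' => row 1
  'h' => row 0
  'b' => row 1
  'o' => row 0
  'g' => row 1
  'm' => row 0
  'o' => row 1
  'g' => row 0
Rows:
  Row 0: "dhomg"
  Row 1: "ibgo"
First row length: 5

5


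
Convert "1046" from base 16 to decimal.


Input: "1046" in base 16
Positional expansion:
  Digit '1' (value 1) x 16^3 = 4096
  Digit '0' (value 0) x 16^2 = 0
  Digit '4' (value 4) x 16^1 = 64
  Digit '6' (value 6) x 16^0 = 6
Sum = 4166

4166


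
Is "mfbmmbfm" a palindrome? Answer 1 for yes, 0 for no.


Input: mfbmmbfm
Reversed: mfbmmbfm
  Compare pos 0 ('m') with pos 7 ('m'): match
  Compare pos 1 ('f') with pos 6 ('f'): match
  Compare pos 2 ('b') with pos 5 ('b'): match
  Compare pos 3 ('m') with pos 4 ('m'): match
Result: palindrome

1


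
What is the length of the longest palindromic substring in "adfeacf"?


Input: "adfeacf"
Checking substrings for palindromes:
  No multi-char palindromic substrings found
Longest palindromic substring: "a" with length 1

1


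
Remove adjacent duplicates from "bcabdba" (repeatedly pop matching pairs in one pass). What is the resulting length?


Input: bcabdba
Stack-based adjacent duplicate removal:
  Read 'b': push. Stack: b
  Read 'c': push. Stack: bc
  Read 'a': push. Stack: bca
  Read 'b': push. Stack: bcab
  Read 'd': push. Stack: bcabd
  Read 'b': push. Stack: bcabdb
  Read 'a': push. Stack: bcabdba
Final stack: "bcabdba" (length 7)

7


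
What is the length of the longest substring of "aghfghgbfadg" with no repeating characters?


Input: "aghfghgbfadg"
Sliding window (track last position of each char):
  Position 0 ('a'): window [0,0] length 1 -- new best
  Position 1 ('g'): window [0,1] length 2 -- new best
  Position 2 ('h'): window [0,2] length 3 -- new best
  Position 3 ('f'): window [0,3] length 4 -- new best
  Position 4 ('g'): repeat (last at 1), move window start to 2
  Position 4 ('g'): window [2,4] length 3
  Position 5 ('h'): repeat (last at 2), move window start to 3
  Position 5 ('h'): window [3,5] length 3
  Position 6 ('g'): repeat (last at 4), move window start to 5
  Position 6 ('g'): window [5,6] length 2
  Position 7 ('b'): window [5,7] length 3
  Position 8 ('f'): window [5,8] length 4
  Position 9 ('a'): window [5,9] length 5 -- new best
  Position 10 ('d'): window [5,10] length 6 -- new best
  Position 11 ('g'): repeat (last at 6), move window start to 7
  Position 11 ('g'): window [7,11] length 5
Longest substring with no repeats: "hgbfad" with length 6

6


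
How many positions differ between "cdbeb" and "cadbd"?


Comparing "cdbeb" and "cadbd" position by position:
  Position 0: 'c' vs 'c' => same
  Position 1: 'd' vs 'a' => DIFFER
  Position 2: 'b' vs 'd' => DIFFER
  Position 3: 'e' vs 'b' => DIFFER
  Position 4: 'b' vs 'd' => DIFFER
Positions that differ: 4

4


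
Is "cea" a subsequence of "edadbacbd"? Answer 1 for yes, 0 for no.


Check if "cea" is a subsequence of "edadbacbd"
Greedy scan:
  Position 0 ('e'): no match needed
  Position 1 ('d'): no match needed
  Position 2 ('a'): no match needed
  Position 3 ('d'): no match needed
  Position 4 ('b'): no match needed
  Position 5 ('a'): no match needed
  Position 6 ('c'): matches sub[0] = 'c'
  Position 7 ('b'): no match needed
  Position 8 ('d'): no match needed
Only matched 1/3 characters => not a subsequence

0


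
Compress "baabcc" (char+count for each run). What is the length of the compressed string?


Input: baabcc
Runs:
  'b' x 1 => "b1"
  'a' x 2 => "a2"
  'b' x 1 => "b1"
  'c' x 2 => "c2"
Compressed: "b1a2b1c2"
Compressed length: 8

8
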